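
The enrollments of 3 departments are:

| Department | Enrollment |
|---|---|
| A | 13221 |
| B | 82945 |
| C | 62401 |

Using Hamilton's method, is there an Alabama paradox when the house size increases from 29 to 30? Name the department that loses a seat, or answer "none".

At 29 seats: A 3, B 15, C 11.
At 30 seats: A 2, B 16, C 12.
A drops from 3 to 2.

A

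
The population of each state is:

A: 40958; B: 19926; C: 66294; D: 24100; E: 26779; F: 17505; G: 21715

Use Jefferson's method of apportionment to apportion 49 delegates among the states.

Standard divisor 217277/49 ≈ 4434.224; standard quotas: A 9.237, B 4.494, C 14.951, D 5.435, E 6.039, F 3.948, G 4.897.
Rounding down gives 9, 4, 14, 5, 6, 3, 4 = 45 seats, so the divisor must be adjusted.
With modified divisor 4120: modified quotas A 9.941, B 4.836, C 16.091, D 5.850, E 6.500, F 4.249, G 5.271.
Rounding down: A 9, B 4, C 16, D 5, E 6, F 4, G 5 (total 49).

A=9, B=4, C=16, D=5, E=6, F=4, G=5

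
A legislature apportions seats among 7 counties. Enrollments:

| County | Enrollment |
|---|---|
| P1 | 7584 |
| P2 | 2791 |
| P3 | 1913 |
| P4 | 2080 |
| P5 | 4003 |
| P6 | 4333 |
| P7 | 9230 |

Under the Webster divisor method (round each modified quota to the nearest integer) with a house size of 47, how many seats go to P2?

Standard divisor 31934/47 ≈ 679.447; standard quotas: P1 11.162, P2 4.108, P3 2.816, P4 3.061, P5 5.892, P6 6.377, P7 13.585.
Rounding to the nearest integer gives P1 11, P2 4, P3 3, P4 3, P5 6, P6 6, P7 14 — total 47, matching the house size, so no adjustment is needed.
P2 receives 4.

4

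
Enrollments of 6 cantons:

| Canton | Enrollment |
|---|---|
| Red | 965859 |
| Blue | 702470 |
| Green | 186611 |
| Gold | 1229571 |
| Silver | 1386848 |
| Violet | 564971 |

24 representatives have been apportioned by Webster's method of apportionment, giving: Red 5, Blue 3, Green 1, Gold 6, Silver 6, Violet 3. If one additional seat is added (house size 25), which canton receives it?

Priority for the next seat is population ÷ (current seats + 0.5).
Priorities: Red 175610.727, Blue 200705.714, Green 124407.333, Gold 189164.769, Silver 213361.231, Violet 161420.286.
Highest priority: Silver.

Silver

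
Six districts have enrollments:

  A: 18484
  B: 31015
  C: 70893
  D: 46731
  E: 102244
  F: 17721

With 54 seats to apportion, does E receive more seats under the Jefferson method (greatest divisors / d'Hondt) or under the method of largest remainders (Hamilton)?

Jefferson

Jefferson: A 3, B 6, C 13, D 9, E 20, F 3.
Hamilton: A 4, B 6, C 13, D 9, E 19, F 3.
E gets 20 under Jefferson and 19 under Hamilton.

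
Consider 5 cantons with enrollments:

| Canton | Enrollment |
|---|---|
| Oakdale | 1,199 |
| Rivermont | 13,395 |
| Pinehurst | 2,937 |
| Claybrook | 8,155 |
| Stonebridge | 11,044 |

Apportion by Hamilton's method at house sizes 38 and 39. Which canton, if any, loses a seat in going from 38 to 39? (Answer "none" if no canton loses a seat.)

none

At 38 seats: Oakdale 1, Rivermont 14, Pinehurst 3, Claybrook 9, Stonebridge 11.
At 39 seats: Oakdale 1, Rivermont 14, Pinehurst 3, Claybrook 9, Stonebridge 12.
No canton's allocation decreased.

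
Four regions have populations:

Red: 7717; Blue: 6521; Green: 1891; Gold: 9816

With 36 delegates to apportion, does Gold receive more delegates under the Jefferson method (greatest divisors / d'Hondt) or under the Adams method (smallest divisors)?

Jefferson

Jefferson: Red 11, Blue 9, Green 2, Gold 14.
Adams: Red 11, Blue 9, Green 3, Gold 13.
Gold gets 14 under Jefferson and 13 under Adams.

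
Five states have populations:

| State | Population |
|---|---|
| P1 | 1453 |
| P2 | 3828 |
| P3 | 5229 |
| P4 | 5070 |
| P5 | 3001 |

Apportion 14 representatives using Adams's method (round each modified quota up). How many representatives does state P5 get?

2

Standard divisor 18581/14 ≈ 1327.214; standard quotas: P1 1.095, P2 2.884, P3 3.940, P4 3.820, P5 2.261.
Rounding up gives 2, 3, 4, 4, 3 = 16 seats, so the divisor must be adjusted.
With modified divisor 1600: modified quotas P1 0.908, P2 2.393, P3 3.268, P4 3.169, P5 1.876.
Rounding up: P1 1, P2 3, P3 4, P4 4, P5 2 (total 14).
P5 receives 2.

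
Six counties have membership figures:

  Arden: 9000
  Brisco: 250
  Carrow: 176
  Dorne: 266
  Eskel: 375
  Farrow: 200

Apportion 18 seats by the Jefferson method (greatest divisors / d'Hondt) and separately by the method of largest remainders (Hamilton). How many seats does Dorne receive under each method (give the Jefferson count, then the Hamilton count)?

Jefferson: Arden 18, Brisco 0, Carrow 0, Dorne 0, Eskel 0, Farrow 0.
Hamilton: Arden 16, Brisco 0, Carrow 0, Dorne 1, Eskel 1, Farrow 0.
Dorne gets 0 under Jefferson and 1 under Hamilton.

0 and 1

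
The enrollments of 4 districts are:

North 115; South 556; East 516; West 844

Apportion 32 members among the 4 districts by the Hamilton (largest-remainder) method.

North: 2, South: 9, East: 8, West: 13

The standard divisor is 2031/32 ≈ 63.469.
Standard quotas: North 1.812, South 8.760, East 8.130, West 13.298.
Lower quotas: North 1, South 8, East 8, West 13 (sum 30, leaving 2 seats).
Remainders in descending order: North 0.812, South 0.760, West 0.298, East 0.130.
Largest remainders: North, South receive the extra seats.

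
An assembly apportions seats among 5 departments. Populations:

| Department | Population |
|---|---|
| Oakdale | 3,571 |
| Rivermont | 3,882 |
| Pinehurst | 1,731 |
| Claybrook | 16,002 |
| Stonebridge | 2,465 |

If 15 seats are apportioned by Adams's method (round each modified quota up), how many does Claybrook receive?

8

Standard divisor 27651/15 ≈ 1843.4; standard quotas: Oakdale 1.937, Rivermont 2.106, Pinehurst 0.939, Claybrook 8.681, Stonebridge 1.337.
Rounding up gives 2, 3, 1, 9, 2 = 17 seats, so the divisor must be adjusted.
With modified divisor 2100: modified quotas Oakdale 1.700, Rivermont 1.849, Pinehurst 0.824, Claybrook 7.620, Stonebridge 1.174.
Rounding up: Oakdale 2, Rivermont 2, Pinehurst 1, Claybrook 8, Stonebridge 2 (total 15).
Claybrook receives 8.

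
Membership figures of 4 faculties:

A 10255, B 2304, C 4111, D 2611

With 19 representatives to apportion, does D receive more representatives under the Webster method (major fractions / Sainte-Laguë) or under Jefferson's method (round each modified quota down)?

Webster: A 10, B 2, C 4, D 3.
Jefferson: A 11, B 2, C 4, D 2.
D gets 3 under Webster and 2 under Jefferson.

Webster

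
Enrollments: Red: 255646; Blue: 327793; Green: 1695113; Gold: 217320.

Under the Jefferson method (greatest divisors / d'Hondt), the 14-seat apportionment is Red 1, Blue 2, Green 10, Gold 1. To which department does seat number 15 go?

Green

Priority for the next seat is population ÷ (current seats + 1).
Priorities: Red 127823.000, Blue 109264.333, Green 154101.182, Gold 108660.000.
Highest priority: Green.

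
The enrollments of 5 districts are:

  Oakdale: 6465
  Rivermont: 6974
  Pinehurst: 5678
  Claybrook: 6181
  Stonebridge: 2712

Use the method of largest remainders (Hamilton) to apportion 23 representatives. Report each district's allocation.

Oakdale: 5, Rivermont: 6, Pinehurst: 5, Claybrook: 5, Stonebridge: 2

Standard divisor: 28010 ÷ 23 ≈ 1217.826.
Standard quotas: Oakdale 5.3086, Rivermont 5.7266, Pinehurst 4.6624, Claybrook 5.0754, Stonebridge 2.2269.
Lower quotas: Oakdale 5, Rivermont 5, Pinehurst 4, Claybrook 5, Stonebridge 2 (sum 21, leaving 2 seats).
Remainders in descending order: Rivermont 0.7266, Pinehurst 0.6624, Oakdale 0.3086, Stonebridge 0.2269, Claybrook 0.0754.
The surplus seats go to Rivermont, Pinehurst.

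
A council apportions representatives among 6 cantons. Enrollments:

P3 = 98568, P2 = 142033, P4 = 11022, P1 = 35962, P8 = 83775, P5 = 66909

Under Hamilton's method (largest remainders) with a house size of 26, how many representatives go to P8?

Total 438269; standard divisor 438269/26 ≈ 16856.5.
Standard quotas: P3 5.8475, P2 8.4260, P4 0.6539, P1 2.1334, P8 4.9699, P5 3.9693.
Lower quotas: P3 5, P2 8, P4 0, P1 2, P8 4, P5 3 (sum 22, leaving 4 seats).
Remainders in descending order: P8 0.9699, P5 0.9693, P3 0.8475, P4 0.6539, P2 0.4260, P1 0.1334.
The surplus seats go to P8, P5, P3, P4.
P8 receives 5.

5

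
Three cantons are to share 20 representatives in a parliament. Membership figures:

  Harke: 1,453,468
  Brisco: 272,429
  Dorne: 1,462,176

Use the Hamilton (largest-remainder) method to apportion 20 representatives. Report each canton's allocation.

Harke=9, Brisco=2, Dorne=9

Total 3188073; standard divisor 3188073/20 ≈ 159403.65.
Standard quotas: Harke 9.1182, Brisco 1.7091, Dorne 9.1728.
Lower quotas: Harke 9, Brisco 1, Dorne 9 (sum 19, leaving 1 seat).
Remainders in descending order: Brisco 0.7091, Dorne 0.1728, Harke 0.1182.
The surplus seat goes to Brisco.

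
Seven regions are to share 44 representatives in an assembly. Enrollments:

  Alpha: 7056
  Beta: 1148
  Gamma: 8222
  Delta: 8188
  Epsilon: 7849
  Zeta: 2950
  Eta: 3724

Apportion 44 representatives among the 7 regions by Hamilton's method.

The standard divisor is 39137/44 ≈ 889.477.
Standard quotas: Alpha 7.9327, Beta 1.2906, Gamma 9.2436, Delta 9.2054, Epsilon 8.8243, Zeta 3.3166, Eta 4.1867.
Lower quotas: Alpha 7, Beta 1, Gamma 9, Delta 9, Epsilon 8, Zeta 3, Eta 4 (sum 41, leaving 3 seats).
Remainders in descending order: Alpha 0.9327, Epsilon 0.8243, Zeta 0.3166, Beta 0.2906, Gamma 0.2436, Delta 0.2054, Eta 0.1867.
The surplus seats go to Alpha, Epsilon, Zeta.

Alpha=8; Beta=1; Gamma=9; Delta=9; Epsilon=9; Zeta=4; Eta=4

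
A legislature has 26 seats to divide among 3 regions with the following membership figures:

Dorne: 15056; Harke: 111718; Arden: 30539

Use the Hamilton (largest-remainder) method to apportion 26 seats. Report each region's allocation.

Dorne 3, Harke 18, Arden 5

Total 157313; standard divisor 157313/26 ≈ 6050.5.
Standard quotas: Dorne 2.4884, Harke 18.4643, Arden 5.0474.
Lower quotas: Dorne 2, Harke 18, Arden 5 (sum 25, leaving 1 seat).
Remainders in descending order: Dorne 0.4884, Harke 0.4643, Arden 0.0474.
Largest remainder: Dorne receives the extra seat.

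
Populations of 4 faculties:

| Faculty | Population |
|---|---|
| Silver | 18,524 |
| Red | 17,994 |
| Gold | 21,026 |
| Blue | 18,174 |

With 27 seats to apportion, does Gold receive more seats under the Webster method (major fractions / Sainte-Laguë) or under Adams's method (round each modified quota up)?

Webster

Webster: Silver 7, Red 6, Gold 8, Blue 6.
Adams: Silver 7, Red 6, Gold 7, Blue 7.
Gold gets 8 under Webster and 7 under Adams.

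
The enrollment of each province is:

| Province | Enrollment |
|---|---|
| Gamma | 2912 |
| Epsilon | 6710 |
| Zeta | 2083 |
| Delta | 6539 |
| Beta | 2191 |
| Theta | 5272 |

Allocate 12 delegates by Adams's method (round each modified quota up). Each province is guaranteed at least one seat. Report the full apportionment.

Standard divisor 25707/12 ≈ 2142.25; standard quotas: Gamma 1.359, Epsilon 3.132, Zeta 0.972, Delta 3.052, Beta 1.023, Theta 2.461.
Rounding up gives 2, 4, 1, 4, 2, 3 = 16 seats, so the divisor must be adjusted.
With modified divisor 2800: modified quotas Gamma 1.040, Epsilon 2.396, Zeta 0.744, Delta 2.335, Beta 0.782, Theta 1.883.
Rounding up: Gamma 2, Epsilon 3, Zeta 1, Delta 3, Beta 1, Theta 2 (total 12).

Gamma=2, Epsilon=3, Zeta=1, Delta=3, Beta=1, Theta=2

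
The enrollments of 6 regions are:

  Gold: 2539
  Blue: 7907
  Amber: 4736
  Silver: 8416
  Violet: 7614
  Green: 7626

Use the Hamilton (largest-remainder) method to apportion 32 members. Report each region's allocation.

Standard divisor: 38838 ÷ 32 ≈ 1213.688.
Standard quotas: Gold 2.0920, Blue 6.5149, Amber 3.9022, Silver 6.9342, Violet 6.2734, Green 6.2833.
Lower quotas: Gold 2, Blue 6, Amber 3, Silver 6, Violet 6, Green 6 (sum 29, leaving 3 seats).
Remainders in descending order: Silver 0.9342, Amber 0.9022, Blue 0.5149, Green 0.2833, Violet 0.2734, Gold 0.0920.
Largest remainders: Silver, Amber, Blue receive the extra seats.

Gold 2; Blue 7; Amber 4; Silver 7; Violet 6; Green 6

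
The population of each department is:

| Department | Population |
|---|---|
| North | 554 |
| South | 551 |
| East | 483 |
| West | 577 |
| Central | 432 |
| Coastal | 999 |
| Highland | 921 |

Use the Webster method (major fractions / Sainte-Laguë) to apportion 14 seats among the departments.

Standard divisor 4517/14 ≈ 322.643; standard quotas: North 1.717, South 1.708, East 1.497, West 1.788, Central 1.339, Coastal 3.096, Highland 2.855.
Rounding to the nearest integer gives North 2, South 2, East 1, West 2, Central 1, Coastal 3, Highland 3 — total 14, matching the house size, so no adjustment is needed.

North 2; South 2; East 1; West 2; Central 1; Coastal 3; Highland 3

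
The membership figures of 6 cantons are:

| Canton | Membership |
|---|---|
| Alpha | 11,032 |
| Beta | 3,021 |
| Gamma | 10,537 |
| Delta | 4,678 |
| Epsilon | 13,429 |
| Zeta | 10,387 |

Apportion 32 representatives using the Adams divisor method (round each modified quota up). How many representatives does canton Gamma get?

6

Standard divisor 53084/32 ≈ 1658.875; standard quotas: Alpha 6.650, Beta 1.821, Gamma 6.352, Delta 2.820, Epsilon 8.095, Zeta 6.261.
Rounding up gives 7, 2, 7, 3, 9, 7 = 35 seats, so the divisor must be adjusted.
With modified divisor 1800: modified quotas Alpha 6.129, Beta 1.678, Gamma 5.854, Delta 2.599, Epsilon 7.461, Zeta 5.771.
Rounding up: Alpha 7, Beta 2, Gamma 6, Delta 3, Epsilon 8, Zeta 6 (total 32).
Gamma receives 6.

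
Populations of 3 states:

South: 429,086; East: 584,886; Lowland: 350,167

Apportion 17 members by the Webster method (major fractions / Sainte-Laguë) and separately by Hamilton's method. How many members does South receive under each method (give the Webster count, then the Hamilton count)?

Webster: South 6, East 7, Lowland 4.
Hamilton: South 5, East 7, Lowland 5.
South gets 6 under Webster and 5 under Hamilton.

6 and 5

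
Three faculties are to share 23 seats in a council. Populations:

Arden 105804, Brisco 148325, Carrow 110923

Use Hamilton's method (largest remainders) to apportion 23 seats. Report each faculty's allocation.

Arden 7; Brisco 9; Carrow 7

Standard divisor: 365052 ÷ 23 ≈ 15871.826.
Standard quotas: Arden 6.6662, Brisco 9.3452, Carrow 6.9887.
Lower quotas: Arden 6, Brisco 9, Carrow 6 (sum 21, leaving 2 seats).
Remainders in descending order: Carrow 0.9887, Arden 0.6662, Brisco 0.3452.
The surplus seats go to Carrow, Arden.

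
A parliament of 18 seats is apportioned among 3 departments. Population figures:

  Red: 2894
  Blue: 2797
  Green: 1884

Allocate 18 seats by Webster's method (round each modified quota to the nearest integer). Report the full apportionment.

Red: 7, Blue: 7, Green: 4

Standard divisor 7575/18 ≈ 420.833; standard quotas: Red 6.877, Blue 6.646, Green 4.477.
Rounding to the nearest integer gives Red 7, Blue 7, Green 4 — total 18, matching the house size, so no adjustment is needed.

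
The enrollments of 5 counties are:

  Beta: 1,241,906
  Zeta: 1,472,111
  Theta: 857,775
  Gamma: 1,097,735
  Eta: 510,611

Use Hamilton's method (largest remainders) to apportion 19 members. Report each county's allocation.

Beta: 5; Zeta: 5; Theta: 3; Gamma: 4; Eta: 2

The standard divisor is 5180138/19 ≈ 272638.842.
Standard quotas: Beta 4.5551, Zeta 5.3995, Theta 3.1462, Gamma 4.0263, Eta 1.8728.
Lower quotas: Beta 4, Zeta 5, Theta 3, Gamma 4, Eta 1 (sum 17, leaving 2 seats).
Remainders in descending order: Eta 0.8728, Beta 0.5551, Zeta 0.3995, Theta 0.1462, Gamma 0.0263.
Largest remainders: Eta, Beta receive the extra seats.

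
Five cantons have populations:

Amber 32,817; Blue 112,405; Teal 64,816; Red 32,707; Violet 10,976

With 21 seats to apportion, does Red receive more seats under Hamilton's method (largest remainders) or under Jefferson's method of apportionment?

Hamilton

Hamilton: Amber 3, Blue 9, Teal 5, Red 3, Violet 1.
Jefferson: Amber 3, Blue 10, Teal 5, Red 2, Violet 1.
Red gets 3 under Hamilton and 2 under Jefferson.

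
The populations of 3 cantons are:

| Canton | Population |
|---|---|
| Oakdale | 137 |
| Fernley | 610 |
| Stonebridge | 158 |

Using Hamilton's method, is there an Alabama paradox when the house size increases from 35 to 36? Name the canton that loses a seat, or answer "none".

none

At 35 seats: Oakdale 5, Fernley 24, Stonebridge 6.
At 36 seats: Oakdale 6, Fernley 24, Stonebridge 6.
No canton's allocation decreased.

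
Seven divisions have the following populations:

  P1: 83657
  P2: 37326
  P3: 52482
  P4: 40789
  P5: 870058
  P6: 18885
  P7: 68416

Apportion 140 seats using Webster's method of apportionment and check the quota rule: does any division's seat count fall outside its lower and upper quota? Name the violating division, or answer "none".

P5

Standard quotas: P1 9.996, P2 4.460, P3 6.271, P4 4.874, P5 103.966, P6 2.257, P7 8.175.
Webster allocation: P1 10, P2 4, P3 6, P4 5, P5 105, P6 2, P7 8.
P5 has quota 103.966 (lower 103, upper 104) but receives 105 — outside the quota interval.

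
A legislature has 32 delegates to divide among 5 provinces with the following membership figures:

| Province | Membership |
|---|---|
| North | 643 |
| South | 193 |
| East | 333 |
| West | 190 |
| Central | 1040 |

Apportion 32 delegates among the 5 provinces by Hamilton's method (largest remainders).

North 9, South 3, East 4, West 2, Central 14

Total 2399; standard divisor 2399/32 ≈ 74.969.
Standard quotas: North 8.577, South 2.574, East 4.442, West 2.534, Central 13.872.
Lower quotas: North 8, South 2, East 4, West 2, Central 13 (sum 29, leaving 3 seats).
Remainders in descending order: Central 0.872, North 0.577, South 0.574, West 0.534, East 0.442.
The surplus seats go to Central, North, South.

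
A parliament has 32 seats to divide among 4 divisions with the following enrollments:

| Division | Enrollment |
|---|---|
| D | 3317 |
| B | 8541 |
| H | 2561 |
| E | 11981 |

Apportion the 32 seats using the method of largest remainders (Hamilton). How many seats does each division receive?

D=4, B=10, H=3, E=15

Total 26400; standard divisor 26400/32 = 825.
Standard quotas: D 4.0206, B 10.3527, H 3.1042, E 14.5224.
Lower quotas: D 4, B 10, H 3, E 14 (sum 31, leaving 1 seat).
Remainders in descending order: E 0.5224, B 0.3527, H 0.1042, D 0.0206.
The surplus seat goes to E.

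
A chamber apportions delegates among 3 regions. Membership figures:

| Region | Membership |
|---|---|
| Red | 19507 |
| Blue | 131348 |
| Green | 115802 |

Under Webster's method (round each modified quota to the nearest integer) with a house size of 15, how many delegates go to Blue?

7

Standard divisor 266657/15 ≈ 17777.133; standard quotas: Red 1.097, Blue 7.389, Green 6.514.
Rounding to the nearest integer gives Red 1, Blue 7, Green 7 — total 15, matching the house size, so no adjustment is needed.
Blue receives 7.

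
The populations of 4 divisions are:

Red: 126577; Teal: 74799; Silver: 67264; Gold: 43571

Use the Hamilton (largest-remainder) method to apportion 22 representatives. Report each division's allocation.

Total 312211; standard divisor 312211/22 ≈ 14191.409.
Standard quotas: Red 8.9193, Teal 5.2707, Silver 4.7398, Gold 3.0702.
Lower quotas: Red 8, Teal 5, Silver 4, Gold 3 (sum 20, leaving 2 seats).
Remainders in descending order: Red 0.9193, Silver 0.7398, Teal 0.2707, Gold 0.0702.
The surplus seats go to Red, Silver.

Red 9, Teal 5, Silver 5, Gold 3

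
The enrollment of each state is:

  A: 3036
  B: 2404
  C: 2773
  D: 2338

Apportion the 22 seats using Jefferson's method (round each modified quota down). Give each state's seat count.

A=6; B=5; C=6; D=5

Standard divisor 10551/22 ≈ 479.591; standard quotas: A 6.330, B 5.013, C 5.782, D 4.875.
Rounding down gives 6, 5, 5, 4 = 20 seats, so the divisor must be adjusted.
With modified divisor 450: modified quotas A 6.747, B 5.342, C 6.162, D 5.196.
Rounding down: A 6, B 5, C 6, D 5 (total 22).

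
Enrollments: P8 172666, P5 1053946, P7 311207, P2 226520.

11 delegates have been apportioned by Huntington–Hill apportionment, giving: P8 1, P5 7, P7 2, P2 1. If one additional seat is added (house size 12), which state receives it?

Priority for the next seat is population ÷ (√(s·(s+1))).
Priorities: P8 122093.299, P5 140839.458, P7 127049.726, P2 160173.828.
Highest priority: P2.

P2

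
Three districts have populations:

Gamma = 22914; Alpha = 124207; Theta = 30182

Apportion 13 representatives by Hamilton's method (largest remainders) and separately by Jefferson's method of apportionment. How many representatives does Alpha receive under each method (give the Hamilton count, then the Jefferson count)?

9 and 10

Hamilton: Gamma 2, Alpha 9, Theta 2.
Jefferson: Gamma 1, Alpha 10, Theta 2.
Alpha gets 9 under Hamilton and 10 under Jefferson.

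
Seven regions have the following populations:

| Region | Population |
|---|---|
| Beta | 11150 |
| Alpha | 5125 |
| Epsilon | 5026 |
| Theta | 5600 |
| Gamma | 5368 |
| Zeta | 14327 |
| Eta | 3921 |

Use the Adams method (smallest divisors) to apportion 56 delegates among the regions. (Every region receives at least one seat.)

Beta 12; Alpha 6; Epsilon 6; Theta 6; Gamma 6; Zeta 15; Eta 5

Standard divisor 50517/56 ≈ 902.089; standard quotas: Beta 12.360, Alpha 5.681, Epsilon 5.572, Theta 6.208, Gamma 5.951, Zeta 15.882, Eta 4.347.
Rounding up gives 13, 6, 6, 7, 6, 16, 5 = 59 seats, so the divisor must be adjusted.
With modified divisor 970: modified quotas Beta 11.495, Alpha 5.284, Epsilon 5.181, Theta 5.773, Gamma 5.534, Zeta 14.770, Eta 4.042.
Rounding up: Beta 12, Alpha 6, Epsilon 6, Theta 6, Gamma 6, Zeta 15, Eta 5 (total 56).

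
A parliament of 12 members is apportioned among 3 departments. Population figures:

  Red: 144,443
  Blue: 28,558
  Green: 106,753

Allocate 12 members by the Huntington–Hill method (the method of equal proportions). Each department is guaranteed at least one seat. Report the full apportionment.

Red 6; Blue 1; Green 5

With divisor 23079: modified quotas Red 6.259, Blue 1.237, Green 4.626.
Geometric-mean thresholds: Red √(6·7)=6.481, Blue √(1·2)=1.414, Green √(4·5)=4.472.
Each quota rounded against its threshold gives Red 6, Blue 1, Green 5 (total 12).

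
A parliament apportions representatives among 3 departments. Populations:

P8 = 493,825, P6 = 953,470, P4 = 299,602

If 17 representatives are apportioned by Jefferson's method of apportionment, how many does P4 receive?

Standard divisor 1746897/17 ≈ 102758.647; standard quotas: P8 4.806, P6 9.279, P4 2.916.
Rounding down gives 4, 9, 2 = 15 seats, so the divisor must be adjusted.
With modified divisor 97100: modified quotas P8 5.086, P6 9.819, P4 3.085.
Rounding down: P8 5, P6 9, P4 3 (total 17).
P4 receives 3.

3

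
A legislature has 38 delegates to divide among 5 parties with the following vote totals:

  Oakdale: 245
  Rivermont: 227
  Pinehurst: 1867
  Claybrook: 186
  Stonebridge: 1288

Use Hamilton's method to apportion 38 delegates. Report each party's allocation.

The standard divisor is 3813/38 ≈ 100.342.
Standard quotas: Oakdale 2.442, Rivermont 2.262, Pinehurst 18.606, Claybrook 1.854, Stonebridge 12.836.
Lower quotas: Oakdale 2, Rivermont 2, Pinehurst 18, Claybrook 1, Stonebridge 12 (sum 35, leaving 3 seats).
Remainders in descending order: Claybrook 0.854, Stonebridge 0.836, Pinehurst 0.606, Oakdale 0.442, Rivermont 0.262.
Largest remainders: Claybrook, Stonebridge, Pinehurst receive the extra seats.

Oakdale: 2; Rivermont: 2; Pinehurst: 19; Claybrook: 2; Stonebridge: 13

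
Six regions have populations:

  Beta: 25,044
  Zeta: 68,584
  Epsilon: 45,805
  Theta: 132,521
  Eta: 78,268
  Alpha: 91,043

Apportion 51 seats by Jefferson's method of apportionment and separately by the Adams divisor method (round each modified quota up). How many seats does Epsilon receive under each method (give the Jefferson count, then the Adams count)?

5 and 6

Jefferson: Beta 3, Zeta 8, Epsilon 5, Theta 16, Eta 9, Alpha 10.
Adams: Beta 3, Zeta 8, Epsilon 6, Theta 15, Eta 9, Alpha 10.
Epsilon gets 5 under Jefferson and 6 under Adams.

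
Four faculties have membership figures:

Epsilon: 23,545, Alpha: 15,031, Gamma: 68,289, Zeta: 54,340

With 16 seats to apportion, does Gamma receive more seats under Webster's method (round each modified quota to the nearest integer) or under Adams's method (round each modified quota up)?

Webster

Webster: Epsilon 2, Alpha 2, Gamma 7, Zeta 5.
Adams: Epsilon 3, Alpha 2, Gamma 6, Zeta 5.
Gamma gets 7 under Webster and 6 under Adams.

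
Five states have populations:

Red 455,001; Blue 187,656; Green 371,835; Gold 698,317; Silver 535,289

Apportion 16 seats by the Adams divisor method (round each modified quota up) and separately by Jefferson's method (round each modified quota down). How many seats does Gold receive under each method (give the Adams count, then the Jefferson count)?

4 and 5

Adams: Red 3, Blue 2, Green 3, Gold 4, Silver 4.
Jefferson: Red 3, Blue 1, Green 3, Gold 5, Silver 4.
Gold gets 4 under Adams and 5 under Jefferson.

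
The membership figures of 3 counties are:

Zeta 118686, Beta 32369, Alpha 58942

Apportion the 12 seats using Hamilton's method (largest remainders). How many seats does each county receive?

Zeta=7, Beta=2, Alpha=3

Total 209997; standard divisor 209997/12 ≈ 17499.75.
Standard quotas: Zeta 6.7822, Beta 1.8497, Alpha 3.3682.
Lower quotas: Zeta 6, Beta 1, Alpha 3 (sum 10, leaving 2 seats).
Remainders in descending order: Beta 0.8497, Zeta 0.7822, Alpha 0.3682.
The surplus seats go to Beta, Zeta.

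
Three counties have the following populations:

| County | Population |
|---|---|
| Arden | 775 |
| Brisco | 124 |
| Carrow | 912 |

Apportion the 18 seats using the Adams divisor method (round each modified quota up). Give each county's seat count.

Standard divisor 1811/18 ≈ 100.611; standard quotas: Arden 7.703, Brisco 1.232, Carrow 9.065.
Rounding up gives 8, 2, 10 = 20 seats, so the divisor must be adjusted.
With modified divisor 112: modified quotas Arden 6.920, Brisco 1.107, Carrow 8.143.
Rounding up: Arden 7, Brisco 2, Carrow 9 (total 18).

Arden: 7, Brisco: 2, Carrow: 9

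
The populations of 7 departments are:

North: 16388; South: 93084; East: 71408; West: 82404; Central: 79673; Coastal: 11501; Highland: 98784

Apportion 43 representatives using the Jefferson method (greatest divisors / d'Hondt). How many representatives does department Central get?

8

Standard divisor 453242/43 ≈ 10540.512; standard quotas: North 1.555, South 8.831, East 6.775, West 7.818, Central 7.559, Coastal 1.091, Highland 9.372.
Rounding down gives 1, 8, 6, 7, 7, 1, 9 = 39 seats, so the divisor must be adjusted.
With modified divisor 9900: modified quotas North 1.655, South 9.402, East 7.213, West 8.324, Central 8.048, Coastal 1.162, Highland 9.978.
Rounding down: North 1, South 9, East 7, West 8, Central 8, Coastal 1, Highland 9 (total 43).
Central receives 8.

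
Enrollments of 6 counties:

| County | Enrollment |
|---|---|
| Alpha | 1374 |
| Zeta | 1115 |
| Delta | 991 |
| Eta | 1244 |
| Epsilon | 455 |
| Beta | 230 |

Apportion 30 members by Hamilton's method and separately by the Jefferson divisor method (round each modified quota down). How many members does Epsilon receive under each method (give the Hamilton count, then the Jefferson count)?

Hamilton: Alpha 8, Zeta 6, Delta 5, Eta 7, Epsilon 3, Beta 1.
Jefferson: Alpha 8, Zeta 6, Delta 6, Eta 7, Epsilon 2, Beta 1.
Epsilon gets 3 under Hamilton and 2 under Jefferson.

3 and 2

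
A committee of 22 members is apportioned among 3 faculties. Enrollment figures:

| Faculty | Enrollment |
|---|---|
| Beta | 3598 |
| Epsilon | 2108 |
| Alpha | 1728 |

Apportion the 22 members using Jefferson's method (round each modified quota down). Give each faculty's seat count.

Standard divisor 7434/22 ≈ 337.909; standard quotas: Beta 10.648, Epsilon 6.238, Alpha 5.114.
Rounding down gives 10, 6, 5 = 21 seats, so the divisor must be adjusted.
With modified divisor 310: modified quotas Beta 11.606, Epsilon 6.800, Alpha 5.574.
Rounding down: Beta 11, Epsilon 6, Alpha 5 (total 22).

Beta 11, Epsilon 6, Alpha 5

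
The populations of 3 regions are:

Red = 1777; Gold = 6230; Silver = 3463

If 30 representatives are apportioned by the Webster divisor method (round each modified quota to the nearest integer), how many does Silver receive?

9

Standard divisor 11470/30 ≈ 382.333; standard quotas: Red 4.648, Gold 16.295, Silver 9.058.
Rounding to the nearest integer gives Red 5, Gold 16, Silver 9 — total 30, matching the house size, so no adjustment is needed.
Silver receives 9.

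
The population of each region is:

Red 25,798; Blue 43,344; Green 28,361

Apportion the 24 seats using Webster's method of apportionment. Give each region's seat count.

Red 6; Blue 11; Green 7

Standard divisor 97503/24 ≈ 4062.625; standard quotas: Red 6.350, Blue 10.669, Green 6.981.
Rounding to the nearest integer gives Red 6, Blue 11, Green 7 — total 24, matching the house size, so no adjustment is needed.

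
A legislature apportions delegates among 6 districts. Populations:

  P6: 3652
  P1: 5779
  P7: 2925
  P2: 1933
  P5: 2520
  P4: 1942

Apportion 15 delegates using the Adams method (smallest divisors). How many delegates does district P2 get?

Standard divisor 18751/15 ≈ 1250.067; standard quotas: P6 2.921, P1 4.623, P7 2.340, P2 1.546, P5 2.016, P4 1.554.
Rounding up gives 3, 5, 3, 2, 3, 2 = 18 seats, so the divisor must be adjusted.
With modified divisor 1600: modified quotas P6 2.283, P1 3.612, P7 1.828, P2 1.208, P5 1.575, P4 1.214.
Rounding up: P6 3, P1 4, P7 2, P2 2, P5 2, P4 2 (total 15).
P2 receives 2.

2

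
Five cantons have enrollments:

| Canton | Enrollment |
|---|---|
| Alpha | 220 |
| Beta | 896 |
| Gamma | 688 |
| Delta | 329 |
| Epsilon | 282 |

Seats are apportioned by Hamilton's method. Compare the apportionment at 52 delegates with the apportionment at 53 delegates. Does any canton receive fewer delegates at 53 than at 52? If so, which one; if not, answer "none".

At 52 seats: Alpha 5, Beta 19, Gamma 15, Delta 7, Epsilon 6.
At 53 seats: Alpha 5, Beta 20, Gamma 15, Delta 7, Epsilon 6.
No canton's allocation decreased.

none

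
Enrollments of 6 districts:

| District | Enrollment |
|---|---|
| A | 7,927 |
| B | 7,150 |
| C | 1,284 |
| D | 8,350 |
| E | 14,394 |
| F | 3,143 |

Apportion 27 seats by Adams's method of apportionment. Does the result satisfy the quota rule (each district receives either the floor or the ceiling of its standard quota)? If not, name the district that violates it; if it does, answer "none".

none

Standard quotas: A 5.066, B 4.569, C 0.821, D 5.336, E 9.199, F 2.009.
Adams allocation: A 5, B 5, C 1, D 5, E 9, F 2.
Every allocation lies between the lower and upper quota.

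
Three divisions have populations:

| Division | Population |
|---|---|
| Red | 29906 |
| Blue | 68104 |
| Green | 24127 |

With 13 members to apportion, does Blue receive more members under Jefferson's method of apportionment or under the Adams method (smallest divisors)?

Jefferson: Red 3, Blue 8, Green 2.
Adams: Red 3, Blue 7, Green 3.
Blue gets 8 under Jefferson and 7 under Adams.

Jefferson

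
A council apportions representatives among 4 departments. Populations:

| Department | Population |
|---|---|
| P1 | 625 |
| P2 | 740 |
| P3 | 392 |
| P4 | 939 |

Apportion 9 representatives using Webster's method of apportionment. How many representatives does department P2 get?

Standard divisor 2696/9 ≈ 299.556; standard quotas: P1 2.086, P2 2.470, P3 1.309, P4 3.135.
Rounding to the nearest integer gives 2, 2, 1, 3 = 8 seats, so the divisor must be adjusted.
With modified divisor 280: modified quotas P1 2.232, P2 2.643, P3 1.400, P4 3.354.
Rounding to the nearest integer: P1 2, P2 3, P3 1, P4 3 (total 9).
P2 receives 3.

3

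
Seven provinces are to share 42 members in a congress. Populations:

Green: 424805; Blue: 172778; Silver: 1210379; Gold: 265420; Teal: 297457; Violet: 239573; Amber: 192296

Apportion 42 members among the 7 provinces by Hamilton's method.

Standard divisor: 2802708 ÷ 42 ≈ 66731.143.
Standard quotas: Green 6.3659, Blue 2.5892, Silver 18.1381, Gold 3.9775, Teal 4.4575, Violet 3.5901, Amber 2.8817.
Lower quotas: Green 6, Blue 2, Silver 18, Gold 3, Teal 4, Violet 3, Amber 2 (sum 38, leaving 4 seats).
Remainders in descending order: Gold 0.9775, Amber 0.8817, Violet 0.5901, Blue 0.5892, Teal 0.4575, Green 0.3659, Silver 0.1381.
The surplus seats go to Gold, Amber, Violet, Blue.

Green 6, Blue 3, Silver 18, Gold 4, Teal 4, Violet 4, Amber 3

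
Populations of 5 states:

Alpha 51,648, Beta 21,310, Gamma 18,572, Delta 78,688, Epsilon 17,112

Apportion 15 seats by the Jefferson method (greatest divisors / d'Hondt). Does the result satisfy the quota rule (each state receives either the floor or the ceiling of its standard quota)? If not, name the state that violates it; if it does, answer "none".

Standard quotas: Alpha 4.136, Beta 1.706, Gamma 1.487, Delta 6.301, Epsilon 1.370.
Jefferson allocation: Alpha 4, Beta 2, Gamma 1, Delta 7, Epsilon 1.
Every allocation lies between the lower and upper quota.

none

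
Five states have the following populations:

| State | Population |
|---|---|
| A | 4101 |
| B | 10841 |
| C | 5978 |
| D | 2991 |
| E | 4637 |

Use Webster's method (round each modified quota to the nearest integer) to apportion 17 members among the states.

Standard divisor 28548/17 ≈ 1679.294; standard quotas: A 2.442, B 6.456, C 3.560, D 1.781, E 2.761.
Rounding to the nearest integer gives A 2, B 6, C 4, D 2, E 3 — total 17, matching the house size, so no adjustment is needed.

A 2, B 6, C 4, D 2, E 3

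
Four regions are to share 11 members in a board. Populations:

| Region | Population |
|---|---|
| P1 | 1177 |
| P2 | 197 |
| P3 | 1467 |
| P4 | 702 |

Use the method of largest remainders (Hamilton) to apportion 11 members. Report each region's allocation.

Standard divisor: 3543 ÷ 11 ≈ 322.091.
Standard quotas: P1 3.654, P2 0.612, P3 4.555, P4 2.180.
Lower quotas: P1 3, P2 0, P3 4, P4 2 (sum 9, leaving 2 seats).
Remainders in descending order: P1 0.654, P2 0.612, P3 0.555, P4 0.180.
Largest remainders: P1, P2 receive the extra seats.

P1 4; P2 1; P3 4; P4 2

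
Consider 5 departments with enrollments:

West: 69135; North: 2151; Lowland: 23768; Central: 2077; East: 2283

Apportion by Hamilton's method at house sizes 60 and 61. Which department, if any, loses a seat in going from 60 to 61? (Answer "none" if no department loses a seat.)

At 60 seats: West 42, North 1, Lowland 14, Central 1, East 2.
At 61 seats: West 43, North 1, Lowland 15, Central 1, East 1.
East drops from 2 to 1.

East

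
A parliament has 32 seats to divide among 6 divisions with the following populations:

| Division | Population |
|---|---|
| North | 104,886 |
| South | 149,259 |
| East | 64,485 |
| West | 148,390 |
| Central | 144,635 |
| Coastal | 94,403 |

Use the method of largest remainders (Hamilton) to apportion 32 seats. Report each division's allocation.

North 5, South 7, East 3, West 7, Central 6, Coastal 4

Standard divisor: 706058 ÷ 32 ≈ 22064.312.
Standard quotas: North 4.7536, South 6.7647, East 2.9226, West 6.7253, Central 6.5552, Coastal 4.2785.
Lower quotas: North 4, South 6, East 2, West 6, Central 6, Coastal 4 (sum 28, leaving 4 seats).
Remainders in descending order: East 0.9226, South 0.7647, North 0.7536, West 0.7253, Central 0.5552, Coastal 0.2785.
The surplus seats go to East, South, North, West.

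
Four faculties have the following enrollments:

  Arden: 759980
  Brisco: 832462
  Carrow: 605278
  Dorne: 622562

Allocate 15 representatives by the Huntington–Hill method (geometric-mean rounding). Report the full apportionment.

With divisor 182931: modified quotas Arden 4.154, Brisco 4.551, Carrow 3.309, Dorne 3.403.
Geometric-mean thresholds: Arden √(4·5)=4.472, Brisco √(4·5)=4.472, Carrow √(3·4)=3.464, Dorne √(3·4)=3.464.
Each quota rounded against its threshold gives Arden 4, Brisco 5, Carrow 3, Dorne 3 (total 15).

Arden=4, Brisco=5, Carrow=3, Dorne=3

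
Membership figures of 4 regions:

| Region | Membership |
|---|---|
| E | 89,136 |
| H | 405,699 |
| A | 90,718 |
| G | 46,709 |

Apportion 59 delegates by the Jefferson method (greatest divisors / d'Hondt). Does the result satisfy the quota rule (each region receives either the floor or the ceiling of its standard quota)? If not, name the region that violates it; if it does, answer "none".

Standard quotas: E 8.318, H 37.858, A 8.465, G 4.359.
Jefferson allocation: E 8, H 39, A 8, G 4.
H has quota 37.858 (lower 37, upper 38) but receives 39 — outside the quota interval.

H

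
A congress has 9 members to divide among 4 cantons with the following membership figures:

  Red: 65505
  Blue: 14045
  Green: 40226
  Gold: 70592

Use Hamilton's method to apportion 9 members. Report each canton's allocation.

Standard divisor: 190368 ÷ 9 = 21152.
Standard quotas: Red 3.0969, Blue 0.6640, Green 1.9018, Gold 3.3374.
Lower quotas: Red 3, Blue 0, Green 1, Gold 3 (sum 7, leaving 2 seats).
Remainders in descending order: Green 0.9018, Blue 0.6640, Gold 0.3374, Red 0.0969.
The surplus seats go to Green, Blue.

Red=3, Blue=1, Green=2, Gold=3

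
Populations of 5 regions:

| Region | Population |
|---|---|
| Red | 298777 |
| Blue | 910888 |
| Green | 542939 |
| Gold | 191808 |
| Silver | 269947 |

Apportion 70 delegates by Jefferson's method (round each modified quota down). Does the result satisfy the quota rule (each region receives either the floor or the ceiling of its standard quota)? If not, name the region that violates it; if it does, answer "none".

Standard quotas: Red 9.445, Blue 28.795, Green 17.163, Gold 6.063, Silver 8.534.
Jefferson allocation: Red 9, Blue 30, Green 17, Gold 6, Silver 8.
Blue has quota 28.795 (lower 28, upper 29) but receives 30 — outside the quota interval.

Blue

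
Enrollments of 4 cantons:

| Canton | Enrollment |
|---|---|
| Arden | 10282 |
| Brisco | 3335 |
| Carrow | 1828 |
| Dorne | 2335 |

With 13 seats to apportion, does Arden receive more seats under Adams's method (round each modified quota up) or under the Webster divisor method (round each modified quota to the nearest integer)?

Webster

Adams: Arden 7, Brisco 2, Carrow 2, Dorne 2.
Webster: Arden 8, Brisco 2, Carrow 1, Dorne 2.
Arden gets 7 under Adams and 8 under Webster.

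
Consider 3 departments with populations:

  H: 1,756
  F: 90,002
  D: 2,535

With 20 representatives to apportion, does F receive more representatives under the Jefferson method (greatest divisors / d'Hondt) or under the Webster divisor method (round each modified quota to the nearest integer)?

Jefferson

Jefferson: H 0, F 20, D 0.
Webster: H 0, F 19, D 1.
F gets 20 under Jefferson and 19 under Webster.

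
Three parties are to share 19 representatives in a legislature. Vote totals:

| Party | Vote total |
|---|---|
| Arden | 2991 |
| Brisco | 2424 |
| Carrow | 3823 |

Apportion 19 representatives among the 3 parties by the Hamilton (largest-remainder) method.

Arden=6, Brisco=5, Carrow=8

Total 9238; standard divisor 9238/19 ≈ 486.211.
Standard quotas: Arden 6.152, Brisco 4.985, Carrow 7.863.
Lower quotas: Arden 6, Brisco 4, Carrow 7 (sum 17, leaving 2 seats).
Remainders in descending order: Brisco 0.985, Carrow 0.863, Arden 0.152.
Largest remainders: Brisco, Carrow receive the extra seats.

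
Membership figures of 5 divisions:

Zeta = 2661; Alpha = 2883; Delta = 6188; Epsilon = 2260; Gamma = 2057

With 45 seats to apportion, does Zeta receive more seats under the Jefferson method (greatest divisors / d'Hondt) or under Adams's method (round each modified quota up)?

Adams

Jefferson: Zeta 7, Alpha 8, Delta 18, Epsilon 6, Gamma 6.
Adams: Zeta 8, Alpha 8, Delta 17, Epsilon 6, Gamma 6.
Zeta gets 7 under Jefferson and 8 under Adams.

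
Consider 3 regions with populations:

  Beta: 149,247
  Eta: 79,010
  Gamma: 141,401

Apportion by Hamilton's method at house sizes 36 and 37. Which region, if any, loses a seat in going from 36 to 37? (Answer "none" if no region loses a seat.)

At 36 seats: Beta 14, Eta 8, Gamma 14.
At 37 seats: Beta 15, Eta 8, Gamma 14.
No region's allocation decreased.

none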